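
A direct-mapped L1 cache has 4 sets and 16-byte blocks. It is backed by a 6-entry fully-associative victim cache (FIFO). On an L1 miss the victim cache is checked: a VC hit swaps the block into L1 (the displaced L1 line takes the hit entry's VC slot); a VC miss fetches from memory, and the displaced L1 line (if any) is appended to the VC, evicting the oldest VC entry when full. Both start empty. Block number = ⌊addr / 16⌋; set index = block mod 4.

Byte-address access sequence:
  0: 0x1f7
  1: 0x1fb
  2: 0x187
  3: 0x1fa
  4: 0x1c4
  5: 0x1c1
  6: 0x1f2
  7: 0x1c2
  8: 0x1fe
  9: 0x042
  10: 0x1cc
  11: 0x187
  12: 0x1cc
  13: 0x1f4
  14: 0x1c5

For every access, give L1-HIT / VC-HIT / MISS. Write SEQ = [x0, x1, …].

SEQ = [MISS, L1-HIT, MISS, L1-HIT, MISS, L1-HIT, L1-HIT, L1-HIT, L1-HIT, MISS, VC-HIT, VC-HIT, VC-HIT, L1-HIT, L1-HIT]

0: 0x1f7 (blk 31, set 3) → MISS  vc=[]
1: 0x1fb (blk 31, set 3) → L1-HIT  vc=[]
2: 0x187 (blk 24, set 0) → MISS  vc=[]
3: 0x1fa (blk 31, set 3) → L1-HIT  vc=[]
4: 0x1c4 (blk 28, set 0) → MISS  vc=[24]
5: 0x1c1 (blk 28, set 0) → L1-HIT  vc=[24]
6: 0x1f2 (blk 31, set 3) → L1-HIT  vc=[24]
7: 0x1c2 (blk 28, set 0) → L1-HIT  vc=[24]
8: 0x1fe (blk 31, set 3) → L1-HIT  vc=[24]
9: 0x42 (blk 4, set 0) → MISS  vc=[24, 28]
10: 0x1cc (blk 28, set 0) → VC-HIT  vc=[24, 4]
11: 0x187 (blk 24, set 0) → VC-HIT  vc=[28, 4]
12: 0x1cc (blk 28, set 0) → VC-HIT  vc=[24, 4]
13: 0x1f4 (blk 31, set 3) → L1-HIT  vc=[24, 4]
14: 0x1c5 (blk 28, set 0) → L1-HIT  vc=[24, 4]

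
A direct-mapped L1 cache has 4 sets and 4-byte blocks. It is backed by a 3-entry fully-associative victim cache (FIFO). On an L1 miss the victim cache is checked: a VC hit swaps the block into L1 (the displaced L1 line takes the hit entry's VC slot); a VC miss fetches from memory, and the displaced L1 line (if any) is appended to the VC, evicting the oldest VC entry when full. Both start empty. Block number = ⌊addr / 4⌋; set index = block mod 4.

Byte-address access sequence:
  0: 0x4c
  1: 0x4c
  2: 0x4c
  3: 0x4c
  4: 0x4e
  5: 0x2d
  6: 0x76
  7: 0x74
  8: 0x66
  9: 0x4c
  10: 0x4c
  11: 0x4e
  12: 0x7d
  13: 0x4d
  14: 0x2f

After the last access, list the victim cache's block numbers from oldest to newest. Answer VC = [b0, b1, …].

VC = [19, 29, 31]

#0 0x4c→b19/s3 MISS; vc=[]
#1 0x4c→b19/s3 L1-HIT; vc=[]
#2 0x4c→b19/s3 L1-HIT; vc=[]
#3 0x4c→b19/s3 L1-HIT; vc=[]
#4 0x4e→b19/s3 L1-HIT; vc=[]
#5 0x2d→b11/s3 MISS; vc=[19]
#6 0x76→b29/s1 MISS; vc=[19]
#7 0x74→b29/s1 L1-HIT; vc=[19]
#8 0x66→b25/s1 MISS; vc=[19,29]
#9 0x4c→b19/s3 VC-HIT; vc=[11,29]
#10 0x4c→b19/s3 L1-HIT; vc=[11,29]
#11 0x4e→b19/s3 L1-HIT; vc=[11,29]
#12 0x7d→b31/s3 MISS; vc=[11,29,19]
#13 0x4d→b19/s3 VC-HIT; vc=[11,29,31]
#14 0x2f→b11/s3 VC-HIT; vc=[19,29,31]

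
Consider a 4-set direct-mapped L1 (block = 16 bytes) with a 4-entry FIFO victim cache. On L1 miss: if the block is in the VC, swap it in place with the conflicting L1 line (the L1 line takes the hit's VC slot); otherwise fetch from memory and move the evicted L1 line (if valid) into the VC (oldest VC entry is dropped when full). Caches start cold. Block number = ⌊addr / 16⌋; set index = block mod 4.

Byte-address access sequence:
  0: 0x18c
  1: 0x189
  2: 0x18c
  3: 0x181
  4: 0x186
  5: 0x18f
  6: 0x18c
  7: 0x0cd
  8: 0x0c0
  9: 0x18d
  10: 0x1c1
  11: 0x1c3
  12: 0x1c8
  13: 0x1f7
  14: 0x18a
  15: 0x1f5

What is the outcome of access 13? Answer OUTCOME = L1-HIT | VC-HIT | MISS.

  [0] addr=0x18c blk=24 s=0: MISS | VC []
  [1] addr=0x189 blk=24 s=0: L1-HIT | VC []
  [2] addr=0x18c blk=24 s=0: L1-HIT | VC []
  [3] addr=0x181 blk=24 s=0: L1-HIT | VC []
  [4] addr=0x186 blk=24 s=0: L1-HIT | VC []
  [5] addr=0x18f blk=24 s=0: L1-HIT | VC []
  [6] addr=0x18c blk=24 s=0: L1-HIT | VC []
  [7] addr=0xcd blk=12 s=0: MISS | VC [24]
  [8] addr=0xc0 blk=12 s=0: L1-HIT | VC [24]
  [9] addr=0x18d blk=24 s=0: VC-HIT | VC [12]
  [10] addr=0x1c1 blk=28 s=0: MISS | VC [12, 24]
  [11] addr=0x1c3 blk=28 s=0: L1-HIT | VC [12, 24]
  [12] addr=0x1c8 blk=28 s=0: L1-HIT | VC [12, 24]
  [13] addr=0x1f7 blk=31 s=3: MISS | VC [12, 24]
  [14] addr=0x18a blk=24 s=0: VC-HIT | VC [12, 28]
  [15] addr=0x1f5 blk=31 s=3: L1-HIT | VC [12, 28]

OUTCOME = MISS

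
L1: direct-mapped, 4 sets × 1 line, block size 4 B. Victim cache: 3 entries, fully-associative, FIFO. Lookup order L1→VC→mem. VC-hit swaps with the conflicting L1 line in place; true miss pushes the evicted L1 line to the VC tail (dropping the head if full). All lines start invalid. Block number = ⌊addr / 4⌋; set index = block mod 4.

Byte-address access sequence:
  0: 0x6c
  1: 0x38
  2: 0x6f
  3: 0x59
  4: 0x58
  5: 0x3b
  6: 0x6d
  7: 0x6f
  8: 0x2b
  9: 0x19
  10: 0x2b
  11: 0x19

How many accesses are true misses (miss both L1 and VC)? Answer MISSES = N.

  [0] addr=0x6c blk=27 s=3: MISS | VC []
  [1] addr=0x38 blk=14 s=2: MISS | VC []
  [2] addr=0x6f blk=27 s=3: L1-HIT | VC []
  [3] addr=0x59 blk=22 s=2: MISS | VC [14]
  [4] addr=0x58 blk=22 s=2: L1-HIT | VC [14]
  [5] addr=0x3b blk=14 s=2: VC-HIT | VC [22]
  [6] addr=0x6d blk=27 s=3: L1-HIT | VC [22]
  [7] addr=0x6f blk=27 s=3: L1-HIT | VC [22]
  [8] addr=0x2b blk=10 s=2: MISS | VC [22, 14]
  [9] addr=0x19 blk=6 s=2: MISS | VC [22, 14, 10]
  [10] addr=0x2b blk=10 s=2: VC-HIT | VC [22, 14, 6]
  [11] addr=0x19 blk=6 s=2: VC-HIT | VC [22, 14, 10]

MISSES = 5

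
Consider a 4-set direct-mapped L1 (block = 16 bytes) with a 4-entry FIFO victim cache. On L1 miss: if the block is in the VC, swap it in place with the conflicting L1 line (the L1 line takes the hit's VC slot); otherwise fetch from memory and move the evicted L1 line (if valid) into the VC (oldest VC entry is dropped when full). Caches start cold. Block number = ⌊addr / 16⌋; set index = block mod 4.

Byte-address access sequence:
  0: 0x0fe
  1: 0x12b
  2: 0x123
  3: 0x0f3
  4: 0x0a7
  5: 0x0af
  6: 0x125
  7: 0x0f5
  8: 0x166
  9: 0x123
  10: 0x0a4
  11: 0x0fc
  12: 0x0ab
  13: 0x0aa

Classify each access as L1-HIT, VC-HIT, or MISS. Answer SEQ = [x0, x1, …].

  [0] addr=0xfe blk=15 s=3: MISS | VC []
  [1] addr=0x12b blk=18 s=2: MISS | VC []
  [2] addr=0x123 blk=18 s=2: L1-HIT | VC []
  [3] addr=0xf3 blk=15 s=3: L1-HIT | VC []
  [4] addr=0xa7 blk=10 s=2: MISS | VC [18]
  [5] addr=0xaf blk=10 s=2: L1-HIT | VC [18]
  [6] addr=0x125 blk=18 s=2: VC-HIT | VC [10]
  [7] addr=0xf5 blk=15 s=3: L1-HIT | VC [10]
  [8] addr=0x166 blk=22 s=2: MISS | VC [10, 18]
  [9] addr=0x123 blk=18 s=2: VC-HIT | VC [10, 22]
  [10] addr=0xa4 blk=10 s=2: VC-HIT | VC [18, 22]
  [11] addr=0xfc blk=15 s=3: L1-HIT | VC [18, 22]
  [12] addr=0xab blk=10 s=2: L1-HIT | VC [18, 22]
  [13] addr=0xaa blk=10 s=2: L1-HIT | VC [18, 22]

SEQ = [MISS, MISS, L1-HIT, L1-HIT, MISS, L1-HIT, VC-HIT, L1-HIT, MISS, VC-HIT, VC-HIT, L1-HIT, L1-HIT, L1-HIT]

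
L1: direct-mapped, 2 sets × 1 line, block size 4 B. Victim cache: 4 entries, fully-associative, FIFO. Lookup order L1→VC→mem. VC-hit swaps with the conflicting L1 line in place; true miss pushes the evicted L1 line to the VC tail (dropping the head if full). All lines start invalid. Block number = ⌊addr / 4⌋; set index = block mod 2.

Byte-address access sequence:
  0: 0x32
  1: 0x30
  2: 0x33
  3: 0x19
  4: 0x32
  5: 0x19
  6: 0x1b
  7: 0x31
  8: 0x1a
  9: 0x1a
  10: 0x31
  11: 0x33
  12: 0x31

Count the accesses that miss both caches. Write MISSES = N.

MISSES = 2

0: 0x32 (blk 12, set 0) → MISS  vc=[]
1: 0x30 (blk 12, set 0) → L1-HIT  vc=[]
2: 0x33 (blk 12, set 0) → L1-HIT  vc=[]
3: 0x19 (blk 6, set 0) → MISS  vc=[12]
4: 0x32 (blk 12, set 0) → VC-HIT  vc=[6]
5: 0x19 (blk 6, set 0) → VC-HIT  vc=[12]
6: 0x1b (blk 6, set 0) → L1-HIT  vc=[12]
7: 0x31 (blk 12, set 0) → VC-HIT  vc=[6]
8: 0x1a (blk 6, set 0) → VC-HIT  vc=[12]
9: 0x1a (blk 6, set 0) → L1-HIT  vc=[12]
10: 0x31 (blk 12, set 0) → VC-HIT  vc=[6]
11: 0x33 (blk 12, set 0) → L1-HIT  vc=[6]
12: 0x31 (blk 12, set 0) → L1-HIT  vc=[6]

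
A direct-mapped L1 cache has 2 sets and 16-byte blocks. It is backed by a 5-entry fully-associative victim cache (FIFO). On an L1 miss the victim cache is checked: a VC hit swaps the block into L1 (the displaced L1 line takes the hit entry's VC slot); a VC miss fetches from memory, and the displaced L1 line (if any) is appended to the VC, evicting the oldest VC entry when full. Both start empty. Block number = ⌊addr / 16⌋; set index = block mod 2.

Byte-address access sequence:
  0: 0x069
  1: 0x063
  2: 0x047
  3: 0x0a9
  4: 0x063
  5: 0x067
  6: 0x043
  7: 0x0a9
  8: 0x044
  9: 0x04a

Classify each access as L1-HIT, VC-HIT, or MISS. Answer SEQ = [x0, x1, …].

SEQ = [MISS, L1-HIT, MISS, MISS, VC-HIT, L1-HIT, VC-HIT, VC-HIT, VC-HIT, L1-HIT]

0: 0x69 (blk 6, set 0) → MISS  vc=[]
1: 0x63 (blk 6, set 0) → L1-HIT  vc=[]
2: 0x47 (blk 4, set 0) → MISS  vc=[6]
3: 0xa9 (blk 10, set 0) → MISS  vc=[6, 4]
4: 0x63 (blk 6, set 0) → VC-HIT  vc=[10, 4]
5: 0x67 (blk 6, set 0) → L1-HIT  vc=[10, 4]
6: 0x43 (blk 4, set 0) → VC-HIT  vc=[10, 6]
7: 0xa9 (blk 10, set 0) → VC-HIT  vc=[4, 6]
8: 0x44 (blk 4, set 0) → VC-HIT  vc=[10, 6]
9: 0x4a (blk 4, set 0) → L1-HIT  vc=[10, 6]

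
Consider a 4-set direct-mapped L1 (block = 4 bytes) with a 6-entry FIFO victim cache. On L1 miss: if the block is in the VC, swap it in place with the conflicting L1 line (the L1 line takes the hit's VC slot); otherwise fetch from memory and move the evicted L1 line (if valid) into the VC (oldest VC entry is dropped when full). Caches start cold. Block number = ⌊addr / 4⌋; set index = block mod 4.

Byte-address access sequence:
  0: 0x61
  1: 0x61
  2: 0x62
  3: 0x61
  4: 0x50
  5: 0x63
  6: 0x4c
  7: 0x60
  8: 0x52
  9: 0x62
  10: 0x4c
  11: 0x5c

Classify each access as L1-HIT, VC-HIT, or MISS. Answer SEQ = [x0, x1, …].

SEQ = [MISS, L1-HIT, L1-HIT, L1-HIT, MISS, VC-HIT, MISS, L1-HIT, VC-HIT, VC-HIT, L1-HIT, MISS]

  [0] addr=0x61 blk=24 s=0: MISS | VC []
  [1] addr=0x61 blk=24 s=0: L1-HIT | VC []
  [2] addr=0x62 blk=24 s=0: L1-HIT | VC []
  [3] addr=0x61 blk=24 s=0: L1-HIT | VC []
  [4] addr=0x50 blk=20 s=0: MISS | VC [24]
  [5] addr=0x63 blk=24 s=0: VC-HIT | VC [20]
  [6] addr=0x4c blk=19 s=3: MISS | VC [20]
  [7] addr=0x60 blk=24 s=0: L1-HIT | VC [20]
  [8] addr=0x52 blk=20 s=0: VC-HIT | VC [24]
  [9] addr=0x62 blk=24 s=0: VC-HIT | VC [20]
  [10] addr=0x4c blk=19 s=3: L1-HIT | VC [20]
  [11] addr=0x5c blk=23 s=3: MISS | VC [20, 19]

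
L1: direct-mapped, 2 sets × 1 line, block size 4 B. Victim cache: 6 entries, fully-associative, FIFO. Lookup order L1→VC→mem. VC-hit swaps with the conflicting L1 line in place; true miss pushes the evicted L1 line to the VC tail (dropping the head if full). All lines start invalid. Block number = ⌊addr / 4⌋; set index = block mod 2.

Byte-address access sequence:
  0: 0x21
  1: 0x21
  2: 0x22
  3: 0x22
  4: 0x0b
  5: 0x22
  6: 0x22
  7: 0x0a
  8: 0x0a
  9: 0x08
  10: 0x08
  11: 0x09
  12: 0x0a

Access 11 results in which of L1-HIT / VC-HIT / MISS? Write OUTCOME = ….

#0 0x21→b8/s0 MISS; vc=[]
#1 0x21→b8/s0 L1-HIT; vc=[]
#2 0x22→b8/s0 L1-HIT; vc=[]
#3 0x22→b8/s0 L1-HIT; vc=[]
#4 0xb→b2/s0 MISS; vc=[8]
#5 0x22→b8/s0 VC-HIT; vc=[2]
#6 0x22→b8/s0 L1-HIT; vc=[2]
#7 0xa→b2/s0 VC-HIT; vc=[8]
#8 0xa→b2/s0 L1-HIT; vc=[8]
#9 0x8→b2/s0 L1-HIT; vc=[8]
#10 0x8→b2/s0 L1-HIT; vc=[8]
#11 0x9→b2/s0 L1-HIT; vc=[8]
#12 0xa→b2/s0 L1-HIT; vc=[8]

OUTCOME = L1-HIT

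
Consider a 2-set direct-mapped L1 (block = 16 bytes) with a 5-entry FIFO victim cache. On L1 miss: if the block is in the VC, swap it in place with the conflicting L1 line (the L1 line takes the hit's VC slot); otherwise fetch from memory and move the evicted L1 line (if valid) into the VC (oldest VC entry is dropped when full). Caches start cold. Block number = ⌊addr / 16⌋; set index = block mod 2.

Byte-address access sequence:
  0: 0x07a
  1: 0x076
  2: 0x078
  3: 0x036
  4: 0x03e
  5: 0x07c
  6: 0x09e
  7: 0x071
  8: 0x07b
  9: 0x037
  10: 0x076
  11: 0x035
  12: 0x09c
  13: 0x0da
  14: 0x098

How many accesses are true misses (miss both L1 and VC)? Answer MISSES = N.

  [0] addr=0x7a blk=7 s=1: MISS | VC []
  [1] addr=0x76 blk=7 s=1: L1-HIT | VC []
  [2] addr=0x78 blk=7 s=1: L1-HIT | VC []
  [3] addr=0x36 blk=3 s=1: MISS | VC [7]
  [4] addr=0x3e blk=3 s=1: L1-HIT | VC [7]
  [5] addr=0x7c blk=7 s=1: VC-HIT | VC [3]
  [6] addr=0x9e blk=9 s=1: MISS | VC [3, 7]
  [7] addr=0x71 blk=7 s=1: VC-HIT | VC [3, 9]
  [8] addr=0x7b blk=7 s=1: L1-HIT | VC [3, 9]
  [9] addr=0x37 blk=3 s=1: VC-HIT | VC [7, 9]
  [10] addr=0x76 blk=7 s=1: VC-HIT | VC [3, 9]
  [11] addr=0x35 blk=3 s=1: VC-HIT | VC [7, 9]
  [12] addr=0x9c blk=9 s=1: VC-HIT | VC [7, 3]
  [13] addr=0xda blk=13 s=1: MISS | VC [7, 3, 9]
  [14] addr=0x98 blk=9 s=1: VC-HIT | VC [7, 3, 13]

MISSES = 4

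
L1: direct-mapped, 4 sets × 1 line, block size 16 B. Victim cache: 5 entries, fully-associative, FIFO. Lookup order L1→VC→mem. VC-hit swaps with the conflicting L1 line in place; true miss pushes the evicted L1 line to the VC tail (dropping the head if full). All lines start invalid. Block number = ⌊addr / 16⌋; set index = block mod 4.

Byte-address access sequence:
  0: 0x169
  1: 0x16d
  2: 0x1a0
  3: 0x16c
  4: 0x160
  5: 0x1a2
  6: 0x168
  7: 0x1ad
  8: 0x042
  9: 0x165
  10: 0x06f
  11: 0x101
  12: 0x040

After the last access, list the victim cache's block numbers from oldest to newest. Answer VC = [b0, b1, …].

  [0] addr=0x169 blk=22 s=2: MISS | VC []
  [1] addr=0x16d blk=22 s=2: L1-HIT | VC []
  [2] addr=0x1a0 blk=26 s=2: MISS | VC [22]
  [3] addr=0x16c blk=22 s=2: VC-HIT | VC [26]
  [4] addr=0x160 blk=22 s=2: L1-HIT | VC [26]
  [5] addr=0x1a2 blk=26 s=2: VC-HIT | VC [22]
  [6] addr=0x168 blk=22 s=2: VC-HIT | VC [26]
  [7] addr=0x1ad blk=26 s=2: VC-HIT | VC [22]
  [8] addr=0x42 blk=4 s=0: MISS | VC [22]
  [9] addr=0x165 blk=22 s=2: VC-HIT | VC [26]
  [10] addr=0x6f blk=6 s=2: MISS | VC [26, 22]
  [11] addr=0x101 blk=16 s=0: MISS | VC [26, 22, 4]
  [12] addr=0x40 blk=4 s=0: VC-HIT | VC [26, 22, 16]

VC = [26, 22, 16]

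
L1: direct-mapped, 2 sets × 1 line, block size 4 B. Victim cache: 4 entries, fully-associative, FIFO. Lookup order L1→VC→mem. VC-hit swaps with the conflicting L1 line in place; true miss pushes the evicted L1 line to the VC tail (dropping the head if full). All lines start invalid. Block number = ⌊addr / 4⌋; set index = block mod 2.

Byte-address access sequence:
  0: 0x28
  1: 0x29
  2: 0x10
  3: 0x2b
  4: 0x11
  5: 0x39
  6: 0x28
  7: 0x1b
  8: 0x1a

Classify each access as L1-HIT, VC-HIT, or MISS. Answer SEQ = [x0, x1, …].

SEQ = [MISS, L1-HIT, MISS, VC-HIT, VC-HIT, MISS, VC-HIT, MISS, L1-HIT]

0: 0x28 (blk 10, set 0) → MISS  vc=[]
1: 0x29 (blk 10, set 0) → L1-HIT  vc=[]
2: 0x10 (blk 4, set 0) → MISS  vc=[10]
3: 0x2b (blk 10, set 0) → VC-HIT  vc=[4]
4: 0x11 (blk 4, set 0) → VC-HIT  vc=[10]
5: 0x39 (blk 14, set 0) → MISS  vc=[10, 4]
6: 0x28 (blk 10, set 0) → VC-HIT  vc=[14, 4]
7: 0x1b (blk 6, set 0) → MISS  vc=[14, 4, 10]
8: 0x1a (blk 6, set 0) → L1-HIT  vc=[14, 4, 10]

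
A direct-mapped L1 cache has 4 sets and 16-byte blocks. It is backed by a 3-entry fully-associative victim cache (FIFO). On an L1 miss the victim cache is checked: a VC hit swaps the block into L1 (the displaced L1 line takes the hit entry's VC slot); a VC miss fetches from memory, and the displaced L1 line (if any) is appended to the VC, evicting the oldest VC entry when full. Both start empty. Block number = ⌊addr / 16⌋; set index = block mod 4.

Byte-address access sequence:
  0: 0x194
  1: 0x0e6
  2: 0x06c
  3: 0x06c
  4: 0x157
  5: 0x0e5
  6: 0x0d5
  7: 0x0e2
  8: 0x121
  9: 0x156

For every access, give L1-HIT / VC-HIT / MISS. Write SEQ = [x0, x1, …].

  [0] addr=0x194 blk=25 s=1: MISS | VC []
  [1] addr=0xe6 blk=14 s=2: MISS | VC []
  [2] addr=0x6c blk=6 s=2: MISS | VC [14]
  [3] addr=0x6c blk=6 s=2: L1-HIT | VC [14]
  [4] addr=0x157 blk=21 s=1: MISS | VC [14, 25]
  [5] addr=0xe5 blk=14 s=2: VC-HIT | VC [6, 25]
  [6] addr=0xd5 blk=13 s=1: MISS | VC [6, 25, 21]
  [7] addr=0xe2 blk=14 s=2: L1-HIT | VC [6, 25, 21]
  [8] addr=0x121 blk=18 s=2: MISS | VC [25, 21, 14]
  [9] addr=0x156 blk=21 s=1: VC-HIT | VC [25, 13, 14]

SEQ = [MISS, MISS, MISS, L1-HIT, MISS, VC-HIT, MISS, L1-HIT, MISS, VC-HIT]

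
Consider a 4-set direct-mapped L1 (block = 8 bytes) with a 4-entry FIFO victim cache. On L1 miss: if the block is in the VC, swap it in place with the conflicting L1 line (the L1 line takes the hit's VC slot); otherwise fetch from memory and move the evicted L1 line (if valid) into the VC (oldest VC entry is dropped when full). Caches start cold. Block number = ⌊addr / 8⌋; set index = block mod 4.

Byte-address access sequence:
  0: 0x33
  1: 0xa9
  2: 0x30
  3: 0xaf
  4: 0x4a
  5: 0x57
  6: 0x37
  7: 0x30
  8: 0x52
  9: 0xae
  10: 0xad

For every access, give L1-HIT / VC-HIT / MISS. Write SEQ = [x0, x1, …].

SEQ = [MISS, MISS, L1-HIT, L1-HIT, MISS, MISS, VC-HIT, L1-HIT, VC-HIT, VC-HIT, L1-HIT]

#0 0x33→b6/s2 MISS; vc=[]
#1 0xa9→b21/s1 MISS; vc=[]
#2 0x30→b6/s2 L1-HIT; vc=[]
#3 0xaf→b21/s1 L1-HIT; vc=[]
#4 0x4a→b9/s1 MISS; vc=[21]
#5 0x57→b10/s2 MISS; vc=[21,6]
#6 0x37→b6/s2 VC-HIT; vc=[21,10]
#7 0x30→b6/s2 L1-HIT; vc=[21,10]
#8 0x52→b10/s2 VC-HIT; vc=[21,6]
#9 0xae→b21/s1 VC-HIT; vc=[9,6]
#10 0xad→b21/s1 L1-HIT; vc=[9,6]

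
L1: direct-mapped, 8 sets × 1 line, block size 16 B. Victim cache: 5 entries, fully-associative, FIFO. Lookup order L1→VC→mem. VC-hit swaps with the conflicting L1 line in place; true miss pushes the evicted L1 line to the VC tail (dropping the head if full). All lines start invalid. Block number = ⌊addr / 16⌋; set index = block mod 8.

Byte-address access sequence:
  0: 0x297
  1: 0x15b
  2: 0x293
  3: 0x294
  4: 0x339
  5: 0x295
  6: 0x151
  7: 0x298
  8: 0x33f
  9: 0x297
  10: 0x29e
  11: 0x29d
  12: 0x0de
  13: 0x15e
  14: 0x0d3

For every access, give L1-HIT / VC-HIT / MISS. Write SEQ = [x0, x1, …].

SEQ = [MISS, MISS, L1-HIT, L1-HIT, MISS, L1-HIT, L1-HIT, L1-HIT, L1-HIT, L1-HIT, L1-HIT, L1-HIT, MISS, VC-HIT, VC-HIT]

  [0] addr=0x297 blk=41 s=1: MISS | VC []
  [1] addr=0x15b blk=21 s=5: MISS | VC []
  [2] addr=0x293 blk=41 s=1: L1-HIT | VC []
  [3] addr=0x294 blk=41 s=1: L1-HIT | VC []
  [4] addr=0x339 blk=51 s=3: MISS | VC []
  [5] addr=0x295 blk=41 s=1: L1-HIT | VC []
  [6] addr=0x151 blk=21 s=5: L1-HIT | VC []
  [7] addr=0x298 blk=41 s=1: L1-HIT | VC []
  [8] addr=0x33f blk=51 s=3: L1-HIT | VC []
  [9] addr=0x297 blk=41 s=1: L1-HIT | VC []
  [10] addr=0x29e blk=41 s=1: L1-HIT | VC []
  [11] addr=0x29d blk=41 s=1: L1-HIT | VC []
  [12] addr=0xde blk=13 s=5: MISS | VC [21]
  [13] addr=0x15e blk=21 s=5: VC-HIT | VC [13]
  [14] addr=0xd3 blk=13 s=5: VC-HIT | VC [21]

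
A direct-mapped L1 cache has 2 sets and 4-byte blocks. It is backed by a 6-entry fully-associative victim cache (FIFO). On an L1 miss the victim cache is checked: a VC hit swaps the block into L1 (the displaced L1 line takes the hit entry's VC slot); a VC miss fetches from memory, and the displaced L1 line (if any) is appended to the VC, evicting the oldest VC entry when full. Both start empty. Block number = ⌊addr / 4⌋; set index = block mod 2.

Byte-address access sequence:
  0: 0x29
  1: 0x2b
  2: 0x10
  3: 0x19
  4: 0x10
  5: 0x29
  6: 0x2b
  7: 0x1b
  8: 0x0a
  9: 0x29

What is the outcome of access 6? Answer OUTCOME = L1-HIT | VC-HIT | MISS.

#0 0x29→b10/s0 MISS; vc=[]
#1 0x2b→b10/s0 L1-HIT; vc=[]
#2 0x10→b4/s0 MISS; vc=[10]
#3 0x19→b6/s0 MISS; vc=[10,4]
#4 0x10→b4/s0 VC-HIT; vc=[10,6]
#5 0x29→b10/s0 VC-HIT; vc=[4,6]
#6 0x2b→b10/s0 L1-HIT; vc=[4,6]
#7 0x1b→b6/s0 VC-HIT; vc=[4,10]
#8 0xa→b2/s0 MISS; vc=[4,10,6]
#9 0x29→b10/s0 VC-HIT; vc=[4,2,6]

OUTCOME = L1-HIT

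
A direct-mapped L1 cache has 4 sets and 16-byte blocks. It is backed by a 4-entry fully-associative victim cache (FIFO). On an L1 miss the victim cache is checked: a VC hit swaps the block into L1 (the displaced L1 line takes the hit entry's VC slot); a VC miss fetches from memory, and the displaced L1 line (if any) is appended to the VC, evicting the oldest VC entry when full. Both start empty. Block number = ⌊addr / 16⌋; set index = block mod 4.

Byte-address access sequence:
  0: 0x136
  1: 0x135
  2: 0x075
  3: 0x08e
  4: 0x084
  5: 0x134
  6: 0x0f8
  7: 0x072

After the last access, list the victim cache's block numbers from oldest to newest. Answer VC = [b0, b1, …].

VC = [15, 19]

  [0] addr=0x136 blk=19 s=3: MISS | VC []
  [1] addr=0x135 blk=19 s=3: L1-HIT | VC []
  [2] addr=0x75 blk=7 s=3: MISS | VC [19]
  [3] addr=0x8e blk=8 s=0: MISS | VC [19]
  [4] addr=0x84 blk=8 s=0: L1-HIT | VC [19]
  [5] addr=0x134 blk=19 s=3: VC-HIT | VC [7]
  [6] addr=0xf8 blk=15 s=3: MISS | VC [7, 19]
  [7] addr=0x72 blk=7 s=3: VC-HIT | VC [15, 19]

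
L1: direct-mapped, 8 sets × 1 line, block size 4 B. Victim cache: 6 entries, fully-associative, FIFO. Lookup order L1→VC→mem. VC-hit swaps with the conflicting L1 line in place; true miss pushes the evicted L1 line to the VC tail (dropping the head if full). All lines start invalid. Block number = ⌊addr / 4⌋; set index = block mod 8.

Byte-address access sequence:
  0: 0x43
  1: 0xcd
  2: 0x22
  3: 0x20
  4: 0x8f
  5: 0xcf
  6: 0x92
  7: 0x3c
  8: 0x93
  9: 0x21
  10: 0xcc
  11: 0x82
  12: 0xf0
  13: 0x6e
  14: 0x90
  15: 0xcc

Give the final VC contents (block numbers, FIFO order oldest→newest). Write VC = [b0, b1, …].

  [0] addr=0x43 blk=16 s=0: MISS | VC []
  [1] addr=0xcd blk=51 s=3: MISS | VC []
  [2] addr=0x22 blk=8 s=0: MISS | VC [16]
  [3] addr=0x20 blk=8 s=0: L1-HIT | VC [16]
  [4] addr=0x8f blk=35 s=3: MISS | VC [16, 51]
  [5] addr=0xcf blk=51 s=3: VC-HIT | VC [16, 35]
  [6] addr=0x92 blk=36 s=4: MISS | VC [16, 35]
  [7] addr=0x3c blk=15 s=7: MISS | VC [16, 35]
  [8] addr=0x93 blk=36 s=4: L1-HIT | VC [16, 35]
  [9] addr=0x21 blk=8 s=0: L1-HIT | VC [16, 35]
  [10] addr=0xcc blk=51 s=3: L1-HIT | VC [16, 35]
  [11] addr=0x82 blk=32 s=0: MISS | VC [16, 35, 8]
  [12] addr=0xf0 blk=60 s=4: MISS | VC [16, 35, 8, 36]
  [13] addr=0x6e blk=27 s=3: MISS | VC [16, 35, 8, 36, 51]
  [14] addr=0x90 blk=36 s=4: VC-HIT | VC [16, 35, 8, 60, 51]
  [15] addr=0xcc blk=51 s=3: VC-HIT | VC [16, 35, 8, 60, 27]

VC = [16, 35, 8, 60, 27]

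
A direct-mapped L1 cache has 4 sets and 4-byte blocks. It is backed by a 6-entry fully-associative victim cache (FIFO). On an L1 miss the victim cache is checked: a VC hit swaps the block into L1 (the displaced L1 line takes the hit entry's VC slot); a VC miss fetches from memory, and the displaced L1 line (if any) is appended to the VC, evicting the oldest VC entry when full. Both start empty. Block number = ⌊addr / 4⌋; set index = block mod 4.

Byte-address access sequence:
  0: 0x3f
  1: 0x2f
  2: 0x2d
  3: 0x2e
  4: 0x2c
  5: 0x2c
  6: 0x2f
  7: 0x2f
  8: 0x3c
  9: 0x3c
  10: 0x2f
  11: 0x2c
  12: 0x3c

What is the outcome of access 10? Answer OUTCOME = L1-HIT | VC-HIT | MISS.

  [0] addr=0x3f blk=15 s=3: MISS | VC []
  [1] addr=0x2f blk=11 s=3: MISS | VC [15]
  [2] addr=0x2d blk=11 s=3: L1-HIT | VC [15]
  [3] addr=0x2e blk=11 s=3: L1-HIT | VC [15]
  [4] addr=0x2c blk=11 s=3: L1-HIT | VC [15]
  [5] addr=0x2c blk=11 s=3: L1-HIT | VC [15]
  [6] addr=0x2f blk=11 s=3: L1-HIT | VC [15]
  [7] addr=0x2f blk=11 s=3: L1-HIT | VC [15]
  [8] addr=0x3c blk=15 s=3: VC-HIT | VC [11]
  [9] addr=0x3c blk=15 s=3: L1-HIT | VC [11]
  [10] addr=0x2f blk=11 s=3: VC-HIT | VC [15]
  [11] addr=0x2c blk=11 s=3: L1-HIT | VC [15]
  [12] addr=0x3c blk=15 s=3: VC-HIT | VC [11]

OUTCOME = VC-HIT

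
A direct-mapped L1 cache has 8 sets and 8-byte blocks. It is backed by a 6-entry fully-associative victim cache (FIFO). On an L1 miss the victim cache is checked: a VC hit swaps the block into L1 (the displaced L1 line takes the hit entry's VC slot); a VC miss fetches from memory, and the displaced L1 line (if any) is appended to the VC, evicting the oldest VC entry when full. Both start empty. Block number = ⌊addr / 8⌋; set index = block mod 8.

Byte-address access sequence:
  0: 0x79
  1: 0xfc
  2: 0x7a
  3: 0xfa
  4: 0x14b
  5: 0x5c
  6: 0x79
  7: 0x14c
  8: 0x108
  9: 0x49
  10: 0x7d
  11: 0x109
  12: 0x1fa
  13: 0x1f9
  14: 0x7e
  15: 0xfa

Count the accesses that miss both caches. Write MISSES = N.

MISSES = 7

#0 0x79→b15/s7 MISS; vc=[]
#1 0xfc→b31/s7 MISS; vc=[15]
#2 0x7a→b15/s7 VC-HIT; vc=[31]
#3 0xfa→b31/s7 VC-HIT; vc=[15]
#4 0x14b→b41/s1 MISS; vc=[15]
#5 0x5c→b11/s3 MISS; vc=[15]
#6 0x79→b15/s7 VC-HIT; vc=[31]
#7 0x14c→b41/s1 L1-HIT; vc=[31]
#8 0x108→b33/s1 MISS; vc=[31,41]
#9 0x49→b9/s1 MISS; vc=[31,41,33]
#10 0x7d→b15/s7 L1-HIT; vc=[31,41,33]
#11 0x109→b33/s1 VC-HIT; vc=[31,41,9]
#12 0x1fa→b63/s7 MISS; vc=[31,41,9,15]
#13 0x1f9→b63/s7 L1-HIT; vc=[31,41,9,15]
#14 0x7e→b15/s7 VC-HIT; vc=[31,41,9,63]
#15 0xfa→b31/s7 VC-HIT; vc=[15,41,9,63]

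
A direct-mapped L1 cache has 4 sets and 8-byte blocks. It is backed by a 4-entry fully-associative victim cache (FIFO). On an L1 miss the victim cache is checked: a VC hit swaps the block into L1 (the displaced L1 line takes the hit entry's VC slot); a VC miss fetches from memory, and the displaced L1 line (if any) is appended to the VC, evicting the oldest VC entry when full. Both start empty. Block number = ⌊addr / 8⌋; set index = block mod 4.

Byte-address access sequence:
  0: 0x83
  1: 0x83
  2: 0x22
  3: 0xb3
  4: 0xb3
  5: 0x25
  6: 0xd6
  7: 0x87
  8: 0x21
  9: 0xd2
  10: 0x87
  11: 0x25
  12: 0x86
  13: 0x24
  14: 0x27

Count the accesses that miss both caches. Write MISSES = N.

0: 0x83 (blk 16, set 0) → MISS  vc=[]
1: 0x83 (blk 16, set 0) → L1-HIT  vc=[]
2: 0x22 (blk 4, set 0) → MISS  vc=[16]
3: 0xb3 (blk 22, set 2) → MISS  vc=[16]
4: 0xb3 (blk 22, set 2) → L1-HIT  vc=[16]
5: 0x25 (blk 4, set 0) → L1-HIT  vc=[16]
6: 0xd6 (blk 26, set 2) → MISS  vc=[16, 22]
7: 0x87 (blk 16, set 0) → VC-HIT  vc=[4, 22]
8: 0x21 (blk 4, set 0) → VC-HIT  vc=[16, 22]
9: 0xd2 (blk 26, set 2) → L1-HIT  vc=[16, 22]
10: 0x87 (blk 16, set 0) → VC-HIT  vc=[4, 22]
11: 0x25 (blk 4, set 0) → VC-HIT  vc=[16, 22]
12: 0x86 (blk 16, set 0) → VC-HIT  vc=[4, 22]
13: 0x24 (blk 4, set 0) → VC-HIT  vc=[16, 22]
14: 0x27 (blk 4, set 0) → L1-HIT  vc=[16, 22]

MISSES = 4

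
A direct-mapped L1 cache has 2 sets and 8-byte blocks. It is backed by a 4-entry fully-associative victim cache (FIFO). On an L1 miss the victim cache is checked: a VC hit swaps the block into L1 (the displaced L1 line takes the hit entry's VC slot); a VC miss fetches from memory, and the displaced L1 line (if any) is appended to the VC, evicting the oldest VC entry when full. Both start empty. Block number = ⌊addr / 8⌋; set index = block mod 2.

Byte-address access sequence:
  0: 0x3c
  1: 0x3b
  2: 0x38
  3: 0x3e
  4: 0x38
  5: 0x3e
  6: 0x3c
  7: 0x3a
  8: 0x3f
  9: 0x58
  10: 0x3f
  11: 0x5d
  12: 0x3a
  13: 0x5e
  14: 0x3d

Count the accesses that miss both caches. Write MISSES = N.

MISSES = 2

#0 0x3c→b7/s1 MISS; vc=[]
#1 0x3b→b7/s1 L1-HIT; vc=[]
#2 0x38→b7/s1 L1-HIT; vc=[]
#3 0x3e→b7/s1 L1-HIT; vc=[]
#4 0x38→b7/s1 L1-HIT; vc=[]
#5 0x3e→b7/s1 L1-HIT; vc=[]
#6 0x3c→b7/s1 L1-HIT; vc=[]
#7 0x3a→b7/s1 L1-HIT; vc=[]
#8 0x3f→b7/s1 L1-HIT; vc=[]
#9 0x58→b11/s1 MISS; vc=[7]
#10 0x3f→b7/s1 VC-HIT; vc=[11]
#11 0x5d→b11/s1 VC-HIT; vc=[7]
#12 0x3a→b7/s1 VC-HIT; vc=[11]
#13 0x5e→b11/s1 VC-HIT; vc=[7]
#14 0x3d→b7/s1 VC-HIT; vc=[11]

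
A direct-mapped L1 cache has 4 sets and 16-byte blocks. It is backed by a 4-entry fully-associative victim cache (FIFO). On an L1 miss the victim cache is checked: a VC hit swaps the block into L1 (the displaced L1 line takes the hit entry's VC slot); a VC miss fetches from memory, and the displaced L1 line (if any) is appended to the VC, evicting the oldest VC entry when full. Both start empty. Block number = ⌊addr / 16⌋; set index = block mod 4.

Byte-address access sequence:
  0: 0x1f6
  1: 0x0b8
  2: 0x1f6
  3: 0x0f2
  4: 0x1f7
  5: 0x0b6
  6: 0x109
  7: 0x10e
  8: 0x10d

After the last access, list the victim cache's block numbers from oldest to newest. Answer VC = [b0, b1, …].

0: 0x1f6 (blk 31, set 3) → MISS  vc=[]
1: 0xb8 (blk 11, set 3) → MISS  vc=[31]
2: 0x1f6 (blk 31, set 3) → VC-HIT  vc=[11]
3: 0xf2 (blk 15, set 3) → MISS  vc=[11, 31]
4: 0x1f7 (blk 31, set 3) → VC-HIT  vc=[11, 15]
5: 0xb6 (blk 11, set 3) → VC-HIT  vc=[31, 15]
6: 0x109 (blk 16, set 0) → MISS  vc=[31, 15]
7: 0x10e (blk 16, set 0) → L1-HIT  vc=[31, 15]
8: 0x10d (blk 16, set 0) → L1-HIT  vc=[31, 15]

VC = [31, 15]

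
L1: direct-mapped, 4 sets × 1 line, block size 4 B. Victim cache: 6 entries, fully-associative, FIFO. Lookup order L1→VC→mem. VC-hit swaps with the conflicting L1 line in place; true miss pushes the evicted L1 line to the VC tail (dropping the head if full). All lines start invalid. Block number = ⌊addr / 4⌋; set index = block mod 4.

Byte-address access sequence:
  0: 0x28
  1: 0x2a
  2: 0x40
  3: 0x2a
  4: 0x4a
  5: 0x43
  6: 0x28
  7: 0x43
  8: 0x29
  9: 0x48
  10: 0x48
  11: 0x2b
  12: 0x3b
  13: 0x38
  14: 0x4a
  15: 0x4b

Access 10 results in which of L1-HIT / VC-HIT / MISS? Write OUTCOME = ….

#0 0x28→b10/s2 MISS; vc=[]
#1 0x2a→b10/s2 L1-HIT; vc=[]
#2 0x40→b16/s0 MISS; vc=[]
#3 0x2a→b10/s2 L1-HIT; vc=[]
#4 0x4a→b18/s2 MISS; vc=[10]
#5 0x43→b16/s0 L1-HIT; vc=[10]
#6 0x28→b10/s2 VC-HIT; vc=[18]
#7 0x43→b16/s0 L1-HIT; vc=[18]
#8 0x29→b10/s2 L1-HIT; vc=[18]
#9 0x48→b18/s2 VC-HIT; vc=[10]
#10 0x48→b18/s2 L1-HIT; vc=[10]
#11 0x2b→b10/s2 VC-HIT; vc=[18]
#12 0x3b→b14/s2 MISS; vc=[18,10]
#13 0x38→b14/s2 L1-HIT; vc=[18,10]
#14 0x4a→b18/s2 VC-HIT; vc=[14,10]
#15 0x4b→b18/s2 L1-HIT; vc=[14,10]

OUTCOME = L1-HIT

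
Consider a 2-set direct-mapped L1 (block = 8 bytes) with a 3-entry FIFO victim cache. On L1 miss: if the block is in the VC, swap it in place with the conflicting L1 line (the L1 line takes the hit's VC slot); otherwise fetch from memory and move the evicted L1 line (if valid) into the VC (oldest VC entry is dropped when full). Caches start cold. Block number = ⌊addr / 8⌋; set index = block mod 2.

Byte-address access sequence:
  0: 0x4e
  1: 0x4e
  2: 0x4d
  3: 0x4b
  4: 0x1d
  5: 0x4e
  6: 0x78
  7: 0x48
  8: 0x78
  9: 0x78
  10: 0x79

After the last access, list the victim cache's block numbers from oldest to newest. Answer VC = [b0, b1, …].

VC = [3, 9]

0: 0x4e (blk 9, set 1) → MISS  vc=[]
1: 0x4e (blk 9, set 1) → L1-HIT  vc=[]
2: 0x4d (blk 9, set 1) → L1-HIT  vc=[]
3: 0x4b (blk 9, set 1) → L1-HIT  vc=[]
4: 0x1d (blk 3, set 1) → MISS  vc=[9]
5: 0x4e (blk 9, set 1) → VC-HIT  vc=[3]
6: 0x78 (blk 15, set 1) → MISS  vc=[3, 9]
7: 0x48 (blk 9, set 1) → VC-HIT  vc=[3, 15]
8: 0x78 (blk 15, set 1) → VC-HIT  vc=[3, 9]
9: 0x78 (blk 15, set 1) → L1-HIT  vc=[3, 9]
10: 0x79 (blk 15, set 1) → L1-HIT  vc=[3, 9]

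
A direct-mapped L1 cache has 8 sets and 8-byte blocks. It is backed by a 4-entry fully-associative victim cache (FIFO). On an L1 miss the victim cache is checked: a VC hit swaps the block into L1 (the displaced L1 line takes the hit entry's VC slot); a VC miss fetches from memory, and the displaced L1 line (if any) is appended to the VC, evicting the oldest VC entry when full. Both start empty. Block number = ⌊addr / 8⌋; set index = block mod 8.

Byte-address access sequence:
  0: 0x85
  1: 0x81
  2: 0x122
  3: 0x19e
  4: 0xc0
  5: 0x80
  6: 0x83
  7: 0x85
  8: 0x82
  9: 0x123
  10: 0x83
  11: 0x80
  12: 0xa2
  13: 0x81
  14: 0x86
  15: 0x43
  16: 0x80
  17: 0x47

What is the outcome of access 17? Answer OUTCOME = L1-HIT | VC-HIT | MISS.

OUTCOME = VC-HIT

  [0] addr=0x85 blk=16 s=0: MISS | VC []
  [1] addr=0x81 blk=16 s=0: L1-HIT | VC []
  [2] addr=0x122 blk=36 s=4: MISS | VC []
  [3] addr=0x19e blk=51 s=3: MISS | VC []
  [4] addr=0xc0 blk=24 s=0: MISS | VC [16]
  [5] addr=0x80 blk=16 s=0: VC-HIT | VC [24]
  [6] addr=0x83 blk=16 s=0: L1-HIT | VC [24]
  [7] addr=0x85 blk=16 s=0: L1-HIT | VC [24]
  [8] addr=0x82 blk=16 s=0: L1-HIT | VC [24]
  [9] addr=0x123 blk=36 s=4: L1-HIT | VC [24]
  [10] addr=0x83 blk=16 s=0: L1-HIT | VC [24]
  [11] addr=0x80 blk=16 s=0: L1-HIT | VC [24]
  [12] addr=0xa2 blk=20 s=4: MISS | VC [24, 36]
  [13] addr=0x81 blk=16 s=0: L1-HIT | VC [24, 36]
  [14] addr=0x86 blk=16 s=0: L1-HIT | VC [24, 36]
  [15] addr=0x43 blk=8 s=0: MISS | VC [24, 36, 16]
  [16] addr=0x80 blk=16 s=0: VC-HIT | VC [24, 36, 8]
  [17] addr=0x47 blk=8 s=0: VC-HIT | VC [24, 36, 16]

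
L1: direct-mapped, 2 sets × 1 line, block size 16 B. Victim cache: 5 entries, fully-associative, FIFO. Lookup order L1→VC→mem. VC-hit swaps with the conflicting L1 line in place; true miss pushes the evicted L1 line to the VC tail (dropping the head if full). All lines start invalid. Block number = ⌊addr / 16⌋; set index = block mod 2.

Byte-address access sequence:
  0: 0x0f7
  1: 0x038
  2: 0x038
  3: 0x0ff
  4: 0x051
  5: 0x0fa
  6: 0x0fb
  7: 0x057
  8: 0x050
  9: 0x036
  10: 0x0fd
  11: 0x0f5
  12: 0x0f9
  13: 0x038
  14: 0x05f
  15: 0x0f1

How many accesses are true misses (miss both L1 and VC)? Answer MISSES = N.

MISSES = 3

0: 0xf7 (blk 15, set 1) → MISS  vc=[]
1: 0x38 (blk 3, set 1) → MISS  vc=[15]
2: 0x38 (blk 3, set 1) → L1-HIT  vc=[15]
3: 0xff (blk 15, set 1) → VC-HIT  vc=[3]
4: 0x51 (blk 5, set 1) → MISS  vc=[3, 15]
5: 0xfa (blk 15, set 1) → VC-HIT  vc=[3, 5]
6: 0xfb (blk 15, set 1) → L1-HIT  vc=[3, 5]
7: 0x57 (blk 5, set 1) → VC-HIT  vc=[3, 15]
8: 0x50 (blk 5, set 1) → L1-HIT  vc=[3, 15]
9: 0x36 (blk 3, set 1) → VC-HIT  vc=[5, 15]
10: 0xfd (blk 15, set 1) → VC-HIT  vc=[5, 3]
11: 0xf5 (blk 15, set 1) → L1-HIT  vc=[5, 3]
12: 0xf9 (blk 15, set 1) → L1-HIT  vc=[5, 3]
13: 0x38 (blk 3, set 1) → VC-HIT  vc=[5, 15]
14: 0x5f (blk 5, set 1) → VC-HIT  vc=[3, 15]
15: 0xf1 (blk 15, set 1) → VC-HIT  vc=[3, 5]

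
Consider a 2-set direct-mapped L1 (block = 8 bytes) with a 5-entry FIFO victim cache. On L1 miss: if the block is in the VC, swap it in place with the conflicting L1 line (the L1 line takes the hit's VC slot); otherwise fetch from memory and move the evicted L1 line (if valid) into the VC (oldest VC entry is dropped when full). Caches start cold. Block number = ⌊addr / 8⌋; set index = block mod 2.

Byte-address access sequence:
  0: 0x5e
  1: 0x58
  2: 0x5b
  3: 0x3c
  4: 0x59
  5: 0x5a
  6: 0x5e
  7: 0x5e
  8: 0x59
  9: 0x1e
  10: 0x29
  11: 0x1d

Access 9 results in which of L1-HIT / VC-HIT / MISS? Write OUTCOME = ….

OUTCOME = MISS

  [0] addr=0x5e blk=11 s=1: MISS | VC []
  [1] addr=0x58 blk=11 s=1: L1-HIT | VC []
  [2] addr=0x5b blk=11 s=1: L1-HIT | VC []
  [3] addr=0x3c blk=7 s=1: MISS | VC [11]
  [4] addr=0x59 blk=11 s=1: VC-HIT | VC [7]
  [5] addr=0x5a blk=11 s=1: L1-HIT | VC [7]
  [6] addr=0x5e blk=11 s=1: L1-HIT | VC [7]
  [7] addr=0x5e blk=11 s=1: L1-HIT | VC [7]
  [8] addr=0x59 blk=11 s=1: L1-HIT | VC [7]
  [9] addr=0x1e blk=3 s=1: MISS | VC [7, 11]
  [10] addr=0x29 blk=5 s=1: MISS | VC [7, 11, 3]
  [11] addr=0x1d blk=3 s=1: VC-HIT | VC [7, 11, 5]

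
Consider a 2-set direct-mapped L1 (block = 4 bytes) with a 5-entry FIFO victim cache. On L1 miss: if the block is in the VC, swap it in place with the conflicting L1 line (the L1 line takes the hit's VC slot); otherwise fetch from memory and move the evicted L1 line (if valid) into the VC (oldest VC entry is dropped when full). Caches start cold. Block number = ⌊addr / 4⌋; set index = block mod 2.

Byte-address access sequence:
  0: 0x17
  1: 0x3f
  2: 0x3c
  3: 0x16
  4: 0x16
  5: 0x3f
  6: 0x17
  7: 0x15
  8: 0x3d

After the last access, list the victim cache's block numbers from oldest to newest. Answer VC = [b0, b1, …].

0: 0x17 (blk 5, set 1) → MISS  vc=[]
1: 0x3f (blk 15, set 1) → MISS  vc=[5]
2: 0x3c (blk 15, set 1) → L1-HIT  vc=[5]
3: 0x16 (blk 5, set 1) → VC-HIT  vc=[15]
4: 0x16 (blk 5, set 1) → L1-HIT  vc=[15]
5: 0x3f (blk 15, set 1) → VC-HIT  vc=[5]
6: 0x17 (blk 5, set 1) → VC-HIT  vc=[15]
7: 0x15 (blk 5, set 1) → L1-HIT  vc=[15]
8: 0x3d (blk 15, set 1) → VC-HIT  vc=[5]

VC = [5]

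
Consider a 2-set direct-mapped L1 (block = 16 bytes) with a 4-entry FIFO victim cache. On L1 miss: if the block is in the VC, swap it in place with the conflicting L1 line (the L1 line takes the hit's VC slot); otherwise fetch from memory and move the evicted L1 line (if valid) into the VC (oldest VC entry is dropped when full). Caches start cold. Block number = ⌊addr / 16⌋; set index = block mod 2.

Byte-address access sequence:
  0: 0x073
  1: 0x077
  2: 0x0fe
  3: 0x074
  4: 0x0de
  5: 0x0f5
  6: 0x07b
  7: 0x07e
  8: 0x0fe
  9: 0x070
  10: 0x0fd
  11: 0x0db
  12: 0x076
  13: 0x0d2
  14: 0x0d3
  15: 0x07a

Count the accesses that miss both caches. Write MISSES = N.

#0 0x73→b7/s1 MISS; vc=[]
#1 0x77→b7/s1 L1-HIT; vc=[]
#2 0xfe→b15/s1 MISS; vc=[7]
#3 0x74→b7/s1 VC-HIT; vc=[15]
#4 0xde→b13/s1 MISS; vc=[15,7]
#5 0xf5→b15/s1 VC-HIT; vc=[13,7]
#6 0x7b→b7/s1 VC-HIT; vc=[13,15]
#7 0x7e→b7/s1 L1-HIT; vc=[13,15]
#8 0xfe→b15/s1 VC-HIT; vc=[13,7]
#9 0x70→b7/s1 VC-HIT; vc=[13,15]
#10 0xfd→b15/s1 VC-HIT; vc=[13,7]
#11 0xdb→b13/s1 VC-HIT; vc=[15,7]
#12 0x76→b7/s1 VC-HIT; vc=[15,13]
#13 0xd2→b13/s1 VC-HIT; vc=[15,7]
#14 0xd3→b13/s1 L1-HIT; vc=[15,7]
#15 0x7a→b7/s1 VC-HIT; vc=[15,13]

MISSES = 3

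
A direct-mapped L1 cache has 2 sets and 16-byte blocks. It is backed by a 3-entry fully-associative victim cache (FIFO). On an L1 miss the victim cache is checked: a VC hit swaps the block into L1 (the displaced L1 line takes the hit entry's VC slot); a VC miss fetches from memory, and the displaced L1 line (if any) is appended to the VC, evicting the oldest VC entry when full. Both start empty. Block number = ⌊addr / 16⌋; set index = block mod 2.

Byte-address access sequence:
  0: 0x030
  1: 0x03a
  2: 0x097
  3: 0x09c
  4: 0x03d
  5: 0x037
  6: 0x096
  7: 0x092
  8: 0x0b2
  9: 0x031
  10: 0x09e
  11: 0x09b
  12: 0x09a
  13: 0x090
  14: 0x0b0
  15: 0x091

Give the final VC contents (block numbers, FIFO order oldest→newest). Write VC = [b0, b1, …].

VC = [11, 3]

  [0] addr=0x30 blk=3 s=1: MISS | VC []
  [1] addr=0x3a blk=3 s=1: L1-HIT | VC []
  [2] addr=0x97 blk=9 s=1: MISS | VC [3]
  [3] addr=0x9c blk=9 s=1: L1-HIT | VC [3]
  [4] addr=0x3d blk=3 s=1: VC-HIT | VC [9]
  [5] addr=0x37 blk=3 s=1: L1-HIT | VC [9]
  [6] addr=0x96 blk=9 s=1: VC-HIT | VC [3]
  [7] addr=0x92 blk=9 s=1: L1-HIT | VC [3]
  [8] addr=0xb2 blk=11 s=1: MISS | VC [3, 9]
  [9] addr=0x31 blk=3 s=1: VC-HIT | VC [11, 9]
  [10] addr=0x9e blk=9 s=1: VC-HIT | VC [11, 3]
  [11] addr=0x9b blk=9 s=1: L1-HIT | VC [11, 3]
  [12] addr=0x9a blk=9 s=1: L1-HIT | VC [11, 3]
  [13] addr=0x90 blk=9 s=1: L1-HIT | VC [11, 3]
  [14] addr=0xb0 blk=11 s=1: VC-HIT | VC [9, 3]
  [15] addr=0x91 blk=9 s=1: VC-HIT | VC [11, 3]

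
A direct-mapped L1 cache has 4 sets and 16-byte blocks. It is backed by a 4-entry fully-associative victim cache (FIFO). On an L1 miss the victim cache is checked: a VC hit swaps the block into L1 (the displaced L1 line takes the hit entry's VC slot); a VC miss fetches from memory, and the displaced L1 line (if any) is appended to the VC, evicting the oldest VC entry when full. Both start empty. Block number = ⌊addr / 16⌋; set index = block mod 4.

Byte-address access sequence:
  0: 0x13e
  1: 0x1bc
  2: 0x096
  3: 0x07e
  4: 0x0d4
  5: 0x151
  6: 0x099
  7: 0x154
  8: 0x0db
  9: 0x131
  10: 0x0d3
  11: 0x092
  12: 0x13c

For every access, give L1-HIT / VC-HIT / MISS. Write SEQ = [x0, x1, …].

SEQ = [MISS, MISS, MISS, MISS, MISS, MISS, VC-HIT, VC-HIT, VC-HIT, VC-HIT, L1-HIT, VC-HIT, L1-HIT]

  [0] addr=0x13e blk=19 s=3: MISS | VC []
  [1] addr=0x1bc blk=27 s=3: MISS | VC [19]
  [2] addr=0x96 blk=9 s=1: MISS | VC [19]
  [3] addr=0x7e blk=7 s=3: MISS | VC [19, 27]
  [4] addr=0xd4 blk=13 s=1: MISS | VC [19, 27, 9]
  [5] addr=0x151 blk=21 s=1: MISS | VC [19, 27, 9, 13]
  [6] addr=0x99 blk=9 s=1: VC-HIT | VC [19, 27, 21, 13]
  [7] addr=0x154 blk=21 s=1: VC-HIT | VC [19, 27, 9, 13]
  [8] addr=0xdb blk=13 s=1: VC-HIT | VC [19, 27, 9, 21]
  [9] addr=0x131 blk=19 s=3: VC-HIT | VC [7, 27, 9, 21]
  [10] addr=0xd3 blk=13 s=1: L1-HIT | VC [7, 27, 9, 21]
  [11] addr=0x92 blk=9 s=1: VC-HIT | VC [7, 27, 13, 21]
  [12] addr=0x13c blk=19 s=3: L1-HIT | VC [7, 27, 13, 21]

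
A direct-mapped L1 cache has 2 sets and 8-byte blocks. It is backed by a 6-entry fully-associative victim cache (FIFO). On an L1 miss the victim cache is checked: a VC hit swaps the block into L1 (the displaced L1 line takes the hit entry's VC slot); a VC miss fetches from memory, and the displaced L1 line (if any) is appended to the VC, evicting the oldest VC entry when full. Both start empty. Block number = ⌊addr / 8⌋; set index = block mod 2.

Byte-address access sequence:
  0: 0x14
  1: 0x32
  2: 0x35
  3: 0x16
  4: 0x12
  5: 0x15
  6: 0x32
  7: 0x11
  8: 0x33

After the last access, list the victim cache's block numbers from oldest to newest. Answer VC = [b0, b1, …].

VC = [2]

  [0] addr=0x14 blk=2 s=0: MISS | VC []
  [1] addr=0x32 blk=6 s=0: MISS | VC [2]
  [2] addr=0x35 blk=6 s=0: L1-HIT | VC [2]
  [3] addr=0x16 blk=2 s=0: VC-HIT | VC [6]
  [4] addr=0x12 blk=2 s=0: L1-HIT | VC [6]
  [5] addr=0x15 blk=2 s=0: L1-HIT | VC [6]
  [6] addr=0x32 blk=6 s=0: VC-HIT | VC [2]
  [7] addr=0x11 blk=2 s=0: VC-HIT | VC [6]
  [8] addr=0x33 blk=6 s=0: VC-HIT | VC [2]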